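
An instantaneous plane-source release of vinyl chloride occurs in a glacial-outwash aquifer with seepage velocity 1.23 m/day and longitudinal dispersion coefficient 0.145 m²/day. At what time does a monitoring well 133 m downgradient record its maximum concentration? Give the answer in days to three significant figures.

108 days

For the 1D instantaneous-source solution, setting ∂C/∂t = 0 at fixed x gives v²t² + 2Dt − x² = 0, so t = (√(D² + v²x²) − D)/v².
√(D² + v²x²) = √(0.145² + 1.23² × 133²) = 163.6; v² = 1.5129.
t = (163.6 − 0.145)/1.5129 = 108 days (vs. the pure-advection estimate x/v = 108 d).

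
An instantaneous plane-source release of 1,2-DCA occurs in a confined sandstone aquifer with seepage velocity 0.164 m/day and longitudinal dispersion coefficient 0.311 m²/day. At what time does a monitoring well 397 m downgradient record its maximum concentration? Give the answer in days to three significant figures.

For the 1D instantaneous-source solution, setting ∂C/∂t = 0 at fixed x gives v²t² + 2Dt − x² = 0, so t = (√(D² + v²x²) − D)/v².
√(D² + v²x²) = √(0.311² + 0.164² × 397²) = 65.11; v² = 0.026896.
t = (65.11 − 0.311)/0.026896 = 2410 days (vs. the pure-advection estimate x/v = 2420 d).

2410 days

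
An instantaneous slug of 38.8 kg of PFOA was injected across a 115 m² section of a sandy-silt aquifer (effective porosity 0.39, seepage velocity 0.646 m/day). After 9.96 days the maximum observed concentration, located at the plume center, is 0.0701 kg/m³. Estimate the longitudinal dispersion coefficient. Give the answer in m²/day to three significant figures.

1.22 m²/day

At the plume center C_max = M/(n_e·A·√(4πDt)), so D = M²/(4πt·(n_e·A·C_max)²).
n_e·A·C_max = 0.39 × 115 × 0.0701 = 3.144 kg/m.
D = 38.8²/(4π × 9.96 × 3.144²) = 1.22 m²/day.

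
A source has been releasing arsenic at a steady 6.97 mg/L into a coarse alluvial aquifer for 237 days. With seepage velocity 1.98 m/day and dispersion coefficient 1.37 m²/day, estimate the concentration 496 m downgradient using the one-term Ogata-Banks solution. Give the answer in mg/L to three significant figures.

1.02 mg/L

For a continuous step input, C/C₀ ≈ ½·erfc((x−vt)/(2√(Dt))).
vt = 1.98 × 237 = 469.26 m and 2√(Dt) = 2√(1.37 × 237) = 36.04 m.
Argument (x−vt)/(2√(Dt)) = (496 − 469.26)/36.04 = 0.7420; ½·erfc(0.7420) = 0.1470.
C = 6.97 × 0.1470 = 1.02 mg/L.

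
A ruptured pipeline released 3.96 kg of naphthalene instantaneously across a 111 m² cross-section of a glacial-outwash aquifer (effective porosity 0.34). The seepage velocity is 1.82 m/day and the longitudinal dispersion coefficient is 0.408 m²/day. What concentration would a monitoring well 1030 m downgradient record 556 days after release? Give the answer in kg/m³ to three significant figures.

0.00137 kg/m³

For an instantaneous plane source, C(x,t) = M/(n_e·A·√(4πDt)) · exp(−(x−vt)²/(4Dt)), with n_e·A the pore (flow) area.
Plume center vt = 1.82 × 556 = 1011.92 m, so the well at 1030 m is 18.08 m downgradient of the peak.
√(4πDt) = 53.39 m, giving peak height M/(n_e·A·√(4πDt)) = 3.96/(0.34 × 111 × 53.39) = 0.001965 kg/m³.
(x−vt)²/(4Dt) = (18.08)²/(4 × 0.408 × 556) = 0.3602; exp(−0.3602) = 0.6975.
C = 0.001965 × 0.6975 = 0.00137 kg/m³.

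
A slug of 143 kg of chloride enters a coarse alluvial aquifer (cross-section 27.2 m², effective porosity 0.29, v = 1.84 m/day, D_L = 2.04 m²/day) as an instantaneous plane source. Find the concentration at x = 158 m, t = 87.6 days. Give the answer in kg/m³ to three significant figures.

0.377 kg/m³

For an instantaneous plane source, C(x,t) = M/(n_e·A·√(4πDt)) · exp(−(x−vt)²/(4Dt)), with n_e·A the pore (flow) area.
Plume center vt = 1.84 × 87.6 = 161.184 m, so the well at 158 m is 3.184 m upgradient of the peak.
√(4πDt) = 47.39 m, giving peak height M/(n_e·A·√(4πDt)) = 143/(0.29 × 27.2 × 47.39) = 0.3825 kg/m³.
(x−vt)²/(4Dt) = (-3.184)²/(4 × 2.04 × 87.6) = 0.01418; exp(−0.01418) = 0.9859.
C = 0.3825 × 0.9859 = 0.377 kg/m³.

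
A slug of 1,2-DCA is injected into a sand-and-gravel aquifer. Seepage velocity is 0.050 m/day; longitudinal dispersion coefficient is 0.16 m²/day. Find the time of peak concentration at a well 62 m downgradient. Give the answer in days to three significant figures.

1180 days

For the 1D instantaneous-source solution, setting ∂C/∂t = 0 at fixed x gives v²t² + 2Dt − x² = 0, so t = (√(D² + v²x²) − D)/v².
√(D² + v²x²) = √(0.16² + 0.050² × 62²) = 3.104; v² = 0.0025.
t = (3.104 − 0.16)/0.0025 = 1180 days (vs. the pure-advection estimate x/v = 1240 d).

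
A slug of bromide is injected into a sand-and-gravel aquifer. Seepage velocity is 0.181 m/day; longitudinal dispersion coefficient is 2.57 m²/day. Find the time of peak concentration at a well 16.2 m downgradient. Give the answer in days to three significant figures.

For the 1D instantaneous-source solution, setting ∂C/∂t = 0 at fixed x gives v²t² + 2Dt − x² = 0, so t = (√(D² + v²x²) − D)/v².
√(D² + v²x²) = √(2.57² + 0.181² × 16.2²) = 3.899; v² = 0.032761.
t = (3.899 − 2.57)/0.032761 = 40.6 days (vs. the pure-advection estimate x/v = 89.5 d).

40.6 days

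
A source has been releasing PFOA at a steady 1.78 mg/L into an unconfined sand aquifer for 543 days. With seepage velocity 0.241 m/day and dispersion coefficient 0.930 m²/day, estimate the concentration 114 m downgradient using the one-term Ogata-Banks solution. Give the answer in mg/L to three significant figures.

1.25 mg/L

For a continuous step input, C/C₀ ≈ ½·erfc((x−vt)/(2√(Dt))).
vt = 0.241 × 543 = 130.863 m and 2√(Dt) = 2√(0.930 × 543) = 44.94 m.
Argument (x−vt)/(2√(Dt)) = (114 − 130.863)/44.94 = -0.3752; ½·erfc(-0.3752) = 0.7022.
C = 1.78 × 0.7022 = 1.25 mg/L.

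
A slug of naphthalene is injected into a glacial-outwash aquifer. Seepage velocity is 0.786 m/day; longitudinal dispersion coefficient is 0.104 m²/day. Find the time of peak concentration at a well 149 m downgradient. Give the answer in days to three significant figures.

189 days

For the 1D instantaneous-source solution, setting ∂C/∂t = 0 at fixed x gives v²t² + 2Dt − x² = 0, so t = (√(D² + v²x²) − D)/v².
√(D² + v²x²) = √(0.104² + 0.786² × 149²) = 117.1; v² = 0.617796.
t = (117.1 − 0.104)/0.617796 = 189 days (vs. the pure-advection estimate x/v = 190 d).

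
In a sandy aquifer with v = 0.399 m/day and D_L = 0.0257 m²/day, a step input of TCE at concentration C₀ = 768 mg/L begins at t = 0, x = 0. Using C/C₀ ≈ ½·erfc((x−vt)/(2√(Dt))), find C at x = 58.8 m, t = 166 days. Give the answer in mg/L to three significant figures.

For a continuous step input, C/C₀ ≈ ½·erfc((x−vt)/(2√(Dt))).
vt = 0.399 × 166 = 66.234 m and 2√(Dt) = 2√(0.0257 × 166) = 4.131 m.
Argument (x−vt)/(2√(Dt)) = (58.8 − 66.234)/4.131 = -1.800; ½·erfc(-1.800) = 0.9945.
C = 768 × 0.9945 = 764 mg/L.

764 mg/L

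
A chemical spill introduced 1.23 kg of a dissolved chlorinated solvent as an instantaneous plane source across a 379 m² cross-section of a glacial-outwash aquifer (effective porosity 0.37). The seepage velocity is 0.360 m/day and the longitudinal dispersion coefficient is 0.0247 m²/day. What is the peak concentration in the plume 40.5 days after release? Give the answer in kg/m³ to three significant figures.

The peak of an instantaneous 1D plume sits at x = vt; there the Gaussian factor is 1 and C_max = M/(n_e·A·√(4πDt)), where n_e·A is the pore area the mass is dissolved in.
√(4πDt) = √(4π × 0.0247 × 40.5) = 3.546 m, so C_max = 1.23/(0.37 × 379 × 3.546) = 0.00247 kg/m³.

0.00247 kg/m³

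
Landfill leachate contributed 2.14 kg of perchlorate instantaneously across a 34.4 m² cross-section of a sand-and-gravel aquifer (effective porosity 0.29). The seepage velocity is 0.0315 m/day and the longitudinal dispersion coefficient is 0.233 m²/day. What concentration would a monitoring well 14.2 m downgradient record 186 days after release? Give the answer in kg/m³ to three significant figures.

0.00615 kg/m³

For an instantaneous plane source, C(x,t) = M/(n_e·A·√(4πDt)) · exp(−(x−vt)²/(4Dt)), with n_e·A the pore (flow) area.
Plume center vt = 0.0315 × 186 = 5.859 m, so the well at 14.2 m is 8.341 m downgradient of the peak.
√(4πDt) = 23.34 m, giving peak height M/(n_e·A·√(4πDt)) = 2.14/(0.29 × 34.4 × 23.34) = 0.009191 kg/m³.
(x−vt)²/(4Dt) = (8.341)²/(4 × 0.233 × 186) = 0.4013; exp(−0.4013) = 0.6694.
C = 0.009191 × 0.6694 = 0.00615 kg/m³.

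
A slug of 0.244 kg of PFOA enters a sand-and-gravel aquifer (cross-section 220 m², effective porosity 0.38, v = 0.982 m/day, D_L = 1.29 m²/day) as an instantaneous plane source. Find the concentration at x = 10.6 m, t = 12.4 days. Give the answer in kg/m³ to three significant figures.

For an instantaneous plane source, C(x,t) = M/(n_e·A·√(4πDt)) · exp(−(x−vt)²/(4Dt)), with n_e·A the pore (flow) area.
Plume center vt = 0.982 × 12.4 = 12.1768 m, so the well at 10.6 m is 1.5768 m upgradient of the peak.
√(4πDt) = 14.18 m, giving peak height M/(n_e·A·√(4πDt)) = 0.244/(0.38 × 220 × 14.18) = 0.0002058 kg/m³.
(x−vt)²/(4Dt) = (-1.5768)²/(4 × 1.29 × 12.4) = 0.03886; exp(−0.03886) = 0.9619.
C = 0.0002058 × 0.9619 = 0.000198 kg/m³.

0.000198 kg/m³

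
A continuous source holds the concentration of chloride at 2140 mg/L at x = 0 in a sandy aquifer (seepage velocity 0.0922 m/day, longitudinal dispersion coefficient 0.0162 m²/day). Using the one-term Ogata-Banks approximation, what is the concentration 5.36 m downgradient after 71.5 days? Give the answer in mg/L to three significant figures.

1690 mg/L

For a continuous step input, C/C₀ ≈ ½·erfc((x−vt)/(2√(Dt))).
vt = 0.0922 × 71.5 = 6.5923 m and 2√(Dt) = 2√(0.0162 × 71.5) = 2.152 m.
Argument (x−vt)/(2√(Dt)) = (5.36 − 6.5923)/2.152 = -0.5726; ½·erfc(-0.5726) = 0.7910.
C = 2140 × 0.7910 = 1690 mg/L.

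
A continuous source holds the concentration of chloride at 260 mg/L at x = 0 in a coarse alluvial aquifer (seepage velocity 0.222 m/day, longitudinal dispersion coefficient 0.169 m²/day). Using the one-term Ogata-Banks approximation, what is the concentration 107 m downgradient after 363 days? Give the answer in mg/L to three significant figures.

For a continuous step input, C/C₀ ≈ ½·erfc((x−vt)/(2√(Dt))).
vt = 0.222 × 363 = 80.586 m and 2√(Dt) = 2√(0.169 × 363) = 15.66 m.
Argument (x−vt)/(2√(Dt)) = (107 − 80.586)/15.66 = 1.687; ½·erfc(1.687) = 0.008522.
C = 260 × 0.008522 = 2.22 mg/L.

2.22 mg/L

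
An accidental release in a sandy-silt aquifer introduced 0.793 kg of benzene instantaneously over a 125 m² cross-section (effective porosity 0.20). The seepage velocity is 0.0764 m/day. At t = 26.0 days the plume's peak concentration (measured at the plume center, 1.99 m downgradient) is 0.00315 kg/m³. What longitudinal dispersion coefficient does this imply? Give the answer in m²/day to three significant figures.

At the plume center C_max = M/(n_e·A·√(4πDt)), so D = M²/(4πt·(n_e·A·C_max)²).
n_e·A·C_max = 0.20 × 125 × 0.00315 = 0.07875 kg/m.
D = 0.793²/(4π × 26.0 × 0.07875²) = 0.310 m²/day.

0.310 m²/day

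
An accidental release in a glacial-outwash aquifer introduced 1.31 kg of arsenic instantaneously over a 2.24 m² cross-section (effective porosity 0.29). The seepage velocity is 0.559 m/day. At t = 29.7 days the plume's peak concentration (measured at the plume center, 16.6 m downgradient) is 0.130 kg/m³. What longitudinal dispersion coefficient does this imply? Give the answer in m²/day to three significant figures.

At the plume center C_max = M/(n_e·A·√(4πDt)), so D = M²/(4πt·(n_e·A·C_max)²).
n_e·A·C_max = 0.29 × 2.24 × 0.130 = 0.08445 kg/m.
D = 1.31²/(4π × 29.7 × 0.08445²) = 0.645 m²/day.

0.645 m²/day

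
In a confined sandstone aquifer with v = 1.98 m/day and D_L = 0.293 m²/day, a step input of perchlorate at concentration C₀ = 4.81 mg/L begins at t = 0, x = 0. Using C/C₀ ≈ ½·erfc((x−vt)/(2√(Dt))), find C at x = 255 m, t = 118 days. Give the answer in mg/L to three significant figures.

0.0246 mg/L

For a continuous step input, C/C₀ ≈ ½·erfc((x−vt)/(2√(Dt))).
vt = 1.98 × 118 = 233.64 m and 2√(Dt) = 2√(0.293 × 118) = 11.76 m.
Argument (x−vt)/(2√(Dt)) = (255 − 233.64)/11.76 = 1.816; ½·erfc(1.816) = 0.005111.
C = 4.81 × 0.005111 = 0.0246 mg/L.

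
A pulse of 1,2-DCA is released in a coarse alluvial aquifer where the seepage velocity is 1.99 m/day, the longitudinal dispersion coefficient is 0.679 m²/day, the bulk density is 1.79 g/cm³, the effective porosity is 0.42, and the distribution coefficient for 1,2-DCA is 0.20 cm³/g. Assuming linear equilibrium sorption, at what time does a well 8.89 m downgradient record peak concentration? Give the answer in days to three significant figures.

7.96 days

Retardation factor R = 1 + ρ_b·K_d/n = 1 + 1.79 × 0.20/0.42 = 1.852.
Sorption retards both mechanisms: v_R = v/R = 1.075 m/day, D_R = D/R = 0.3666 m²/day.
Peak time from v_R²t² + 2D_R t − x² = 0: t = (√(D_R² + v_R²x²) − D_R)/v_R².
√(D_R² + v_R²x²) = √(0.3666² + 1.075² × 8.89²) = 9.564; v_R² = 1.156.
t = (9.564 − 0.3666)/1.156 = 7.96 days.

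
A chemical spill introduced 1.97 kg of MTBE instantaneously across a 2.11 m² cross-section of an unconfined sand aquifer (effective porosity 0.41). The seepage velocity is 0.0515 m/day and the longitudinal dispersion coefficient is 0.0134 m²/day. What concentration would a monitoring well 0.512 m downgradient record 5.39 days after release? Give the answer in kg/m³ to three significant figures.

For an instantaneous plane source, C(x,t) = M/(n_e·A·√(4πDt)) · exp(−(x−vt)²/(4Dt)), with n_e·A the pore (flow) area.
Plume center vt = 0.0515 × 5.39 = 0.277585 m, so the well at 0.512 m is 0.234415 m downgradient of the peak.
√(4πDt) = 0.9527 m, giving peak height M/(n_e·A·√(4πDt)) = 1.97/(0.41 × 2.11 × 0.9527) = 2.390 kg/m³.
(x−vt)²/(4Dt) = (0.234415)²/(4 × 0.0134 × 5.39) = 0.1902; exp(−0.1902) = 0.8268.
C = 2.390 × 0.8268 = 1.98 kg/m³.

1.98 kg/m³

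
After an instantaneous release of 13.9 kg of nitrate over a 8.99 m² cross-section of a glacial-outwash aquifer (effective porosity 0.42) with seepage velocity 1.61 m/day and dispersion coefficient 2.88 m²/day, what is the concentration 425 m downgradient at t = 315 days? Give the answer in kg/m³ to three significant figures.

0.00537 kg/m³

For an instantaneous plane source, C(x,t) = M/(n_e·A·√(4πDt)) · exp(−(x−vt)²/(4Dt)), with n_e·A the pore (flow) area.
Plume center vt = 1.61 × 315 = 507.15 m, so the well at 425 m is 82.15 m upgradient of the peak.
√(4πDt) = 106.8 m, giving peak height M/(n_e·A·√(4πDt)) = 13.9/(0.42 × 8.99 × 106.8) = 0.03447 kg/m³.
(x−vt)²/(4Dt) = (-82.15)²/(4 × 2.88 × 315) = 1.860; exp(−1.860) = 0.1557.
C = 0.03447 × 0.1557 = 0.00537 kg/m³.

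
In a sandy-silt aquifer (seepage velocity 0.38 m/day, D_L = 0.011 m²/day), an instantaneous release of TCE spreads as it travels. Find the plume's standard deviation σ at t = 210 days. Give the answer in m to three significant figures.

Dispersive spreading gives a Gaussian with σ² = 2Dt; advection only shifts the center.
σ = √(2 × 0.011 × 210) = 2.15 m.

2.15 m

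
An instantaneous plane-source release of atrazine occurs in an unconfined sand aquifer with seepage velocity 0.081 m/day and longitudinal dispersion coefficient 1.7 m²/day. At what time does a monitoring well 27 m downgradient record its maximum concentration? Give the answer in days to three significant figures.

163 days

For the 1D instantaneous-source solution, setting ∂C/∂t = 0 at fixed x gives v²t² + 2Dt − x² = 0, so t = (√(D² + v²x²) − D)/v².
√(D² + v²x²) = √(1.7² + 0.081² × 27²) = 2.770; v² = 0.006561.
t = (2.770 − 1.7)/0.006561 = 163 days (vs. the pure-advection estimate x/v = 333 d).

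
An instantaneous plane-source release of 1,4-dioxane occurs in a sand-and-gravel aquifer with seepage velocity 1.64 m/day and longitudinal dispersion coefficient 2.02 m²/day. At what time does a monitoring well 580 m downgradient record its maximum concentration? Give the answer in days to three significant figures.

For the 1D instantaneous-source solution, setting ∂C/∂t = 0 at fixed x gives v²t² + 2Dt − x² = 0, so t = (√(D² + v²x²) − D)/v².
√(D² + v²x²) = √(2.02² + 1.64² × 580²) = 951.2; v² = 2.6896.
t = (951.2 − 2.02)/2.6896 = 353 days (vs. the pure-advection estimate x/v = 354 d).

353 days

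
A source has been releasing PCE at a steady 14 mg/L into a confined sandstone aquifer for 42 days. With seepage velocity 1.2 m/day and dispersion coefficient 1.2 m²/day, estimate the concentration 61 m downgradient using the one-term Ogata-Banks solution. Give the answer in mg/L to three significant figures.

For a continuous step input, C/C₀ ≈ ½·erfc((x−vt)/(2√(Dt))).
vt = 1.2 × 42 = 50.4 m and 2√(Dt) = 2√(1.2 × 42) = 14.20 m.
Argument (x−vt)/(2√(Dt)) = (61 − 50.4)/14.20 = 0.7465; ½·erfc(0.7465) = 0.1456.
C = 14 × 0.1456 = 2.04 mg/L.

2.04 mg/L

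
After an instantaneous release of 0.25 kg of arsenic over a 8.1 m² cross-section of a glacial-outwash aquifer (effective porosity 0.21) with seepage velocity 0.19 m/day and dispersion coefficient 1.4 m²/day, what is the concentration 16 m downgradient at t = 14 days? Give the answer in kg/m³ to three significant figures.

For an instantaneous plane source, C(x,t) = M/(n_e·A·√(4πDt)) · exp(−(x−vt)²/(4Dt)), with n_e·A the pore (flow) area.
Plume center vt = 0.19 × 14 = 2.66 m, so the well at 16 m is 13.34 m downgradient of the peak.
√(4πDt) = 15.69 m, giving peak height M/(n_e·A·√(4πDt)) = 0.25/(0.21 × 8.1 × 15.69) = 0.009367 kg/m³.
(x−vt)²/(4Dt) = (13.34)²/(4 × 1.4 × 14) = 2.270; exp(−2.270) = 0.1033.
C = 0.009367 × 0.1033 = 0.000968 kg/m³.

0.000968 kg/m³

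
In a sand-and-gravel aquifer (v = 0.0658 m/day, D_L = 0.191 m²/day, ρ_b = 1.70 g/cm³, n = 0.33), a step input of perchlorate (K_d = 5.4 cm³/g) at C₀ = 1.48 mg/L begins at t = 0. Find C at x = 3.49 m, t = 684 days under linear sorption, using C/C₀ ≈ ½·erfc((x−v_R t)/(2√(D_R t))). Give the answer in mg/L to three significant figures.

0.386 mg/L

Retardation factor R = 1 + ρ_b·K_d/n = 1 + 1.70 × 5.4/0.33 = 28.82.
Sorption retards both mechanisms: v_R = v/R = 0.002283 m/day, D_R = D/R = 0.006627 m²/day.
v_R·t = 0.002283 × 684 = 1.561572 m; 2√(D_R t) = 4.258 m; argument = (3.49 − 1.561572)/4.258 = 0.4529.
C = C₀ × ½·erfc(0.4529) = 1.48 × 0.2609 = 0.386 mg/L.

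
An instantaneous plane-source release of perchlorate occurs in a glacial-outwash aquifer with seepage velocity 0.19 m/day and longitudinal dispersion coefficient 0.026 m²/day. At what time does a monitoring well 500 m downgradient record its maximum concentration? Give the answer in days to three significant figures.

For the 1D instantaneous-source solution, setting ∂C/∂t = 0 at fixed x gives v²t² + 2Dt − x² = 0, so t = (√(D² + v²x²) − D)/v².
√(D² + v²x²) = √(0.026² + 0.19² × 500²) = 95.00; v² = 0.0361.
t = (95.00 − 0.026)/0.0361 = 2630 days (vs. the pure-advection estimate x/v = 2630 d).

2630 days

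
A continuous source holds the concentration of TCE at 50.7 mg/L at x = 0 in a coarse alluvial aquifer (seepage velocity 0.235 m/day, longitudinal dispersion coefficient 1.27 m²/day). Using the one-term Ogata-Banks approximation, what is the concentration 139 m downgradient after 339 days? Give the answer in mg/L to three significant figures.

1.09 mg/L

For a continuous step input, C/C₀ ≈ ½·erfc((x−vt)/(2√(Dt))).
vt = 0.235 × 339 = 79.665 m and 2√(Dt) = 2√(1.27 × 339) = 41.50 m.
Argument (x−vt)/(2√(Dt)) = (139 − 79.665)/41.50 = 1.430; ½·erfc(1.430) = 0.02157.
C = 50.7 × 0.02157 = 1.09 mg/L.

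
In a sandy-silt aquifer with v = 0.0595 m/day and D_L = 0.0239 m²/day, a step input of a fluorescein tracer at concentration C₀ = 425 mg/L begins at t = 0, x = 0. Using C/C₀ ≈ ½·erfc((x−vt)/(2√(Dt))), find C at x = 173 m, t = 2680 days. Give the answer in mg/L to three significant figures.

49.2 mg/L

For a continuous step input, C/C₀ ≈ ½·erfc((x−vt)/(2√(Dt))).
vt = 0.0595 × 2680 = 159.46 m and 2√(Dt) = 2√(0.0239 × 2680) = 16.01 m.
Argument (x−vt)/(2√(Dt)) = (173 − 159.46)/16.01 = 0.8457; ½·erfc(0.8457) = 0.1158.
C = 425 × 0.1158 = 49.2 mg/L.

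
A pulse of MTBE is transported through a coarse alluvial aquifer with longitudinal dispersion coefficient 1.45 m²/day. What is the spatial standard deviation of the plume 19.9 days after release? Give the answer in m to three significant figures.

Dispersive spreading gives a Gaussian with σ² = 2Dt; advection only shifts the center.
σ = √(2 × 1.45 × 19.9) = 7.60 m.

7.60 m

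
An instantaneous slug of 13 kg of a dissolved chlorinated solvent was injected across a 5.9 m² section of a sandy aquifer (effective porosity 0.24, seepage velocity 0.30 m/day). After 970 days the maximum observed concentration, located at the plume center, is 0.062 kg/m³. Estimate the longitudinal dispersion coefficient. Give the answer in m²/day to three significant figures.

1.80 m²/day

At the plume center C_max = M/(n_e·A·√(4πDt)), so D = M²/(4πt·(n_e·A·C_max)²).
n_e·A·C_max = 0.24 × 5.9 × 0.062 = 0.08779 kg/m.
D = 13²/(4π × 970 × 0.08779²) = 1.80 m²/day.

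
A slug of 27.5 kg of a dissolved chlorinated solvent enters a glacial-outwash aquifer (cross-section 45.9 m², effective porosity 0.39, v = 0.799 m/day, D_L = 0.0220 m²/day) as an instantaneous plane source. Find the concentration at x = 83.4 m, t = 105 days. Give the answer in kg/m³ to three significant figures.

For an instantaneous plane source, C(x,t) = M/(n_e·A·√(4πDt)) · exp(−(x−vt)²/(4Dt)), with n_e·A the pore (flow) area.
Plume center vt = 0.799 × 105 = 83.895 m, so the well at 83.4 m is 0.495 m upgradient of the peak.
√(4πDt) = 5.388 m, giving peak height M/(n_e·A·√(4πDt)) = 27.5/(0.39 × 45.9 × 5.388) = 0.2851 kg/m³.
(x−vt)²/(4Dt) = (-0.495)²/(4 × 0.0220 × 105) = 0.02652; exp(−0.02652) = 0.9738.
C = 0.2851 × 0.9738 = 0.278 kg/m³.

0.278 kg/m³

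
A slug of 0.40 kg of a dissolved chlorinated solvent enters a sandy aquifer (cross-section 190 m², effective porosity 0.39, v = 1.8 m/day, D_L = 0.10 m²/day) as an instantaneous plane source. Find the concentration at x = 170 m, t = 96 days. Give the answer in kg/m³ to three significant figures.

0.000401 kg/m³

For an instantaneous plane source, C(x,t) = M/(n_e·A·√(4πDt)) · exp(−(x−vt)²/(4Dt)), with n_e·A the pore (flow) area.
Plume center vt = 1.8 × 96 = 172.8 m, so the well at 170 m is 2.8 m upgradient of the peak.
√(4πDt) = 10.98 m, giving peak height M/(n_e·A·√(4πDt)) = 0.40/(0.39 × 190 × 10.98) = 0.0004916 kg/m³.
(x−vt)²/(4Dt) = (-2.8)²/(4 × 0.10 × 96) = 0.2042; exp(−0.2042) = 0.8153.
C = 0.0004916 × 0.8153 = 0.000401 kg/m³.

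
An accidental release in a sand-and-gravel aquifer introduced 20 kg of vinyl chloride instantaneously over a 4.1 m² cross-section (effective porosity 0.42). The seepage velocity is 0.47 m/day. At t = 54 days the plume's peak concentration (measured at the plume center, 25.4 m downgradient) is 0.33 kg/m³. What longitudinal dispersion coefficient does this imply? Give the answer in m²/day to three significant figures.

At the plume center C_max = M/(n_e·A·√(4πDt)), so D = M²/(4πt·(n_e·A·C_max)²).
n_e·A·C_max = 0.42 × 4.1 × 0.33 = 0.5683 kg/m.
D = 20²/(4π × 54 × 0.5683²) = 1.83 m²/day.

1.83 m²/day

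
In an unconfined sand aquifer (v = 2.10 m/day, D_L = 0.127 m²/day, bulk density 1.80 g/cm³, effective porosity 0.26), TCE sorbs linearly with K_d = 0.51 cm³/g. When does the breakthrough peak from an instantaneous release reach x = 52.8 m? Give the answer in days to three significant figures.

Retardation factor R = 1 + ρ_b·K_d/n = 1 + 1.80 × 0.51/0.26 = 4.531.
Sorption retards both mechanisms: v_R = v/R = 0.4635 m/day, D_R = D/R = 0.02803 m²/day.
Peak time from v_R²t² + 2D_R t − x² = 0: t = (√(D_R² + v_R²x²) − D_R)/v_R².
√(D_R² + v_R²x²) = √(0.02803² + 0.4635² × 52.8²) = 24.47; v_R² = 0.2148.
t = (24.47 − 0.02803)/0.2148 = 114 days.

114 days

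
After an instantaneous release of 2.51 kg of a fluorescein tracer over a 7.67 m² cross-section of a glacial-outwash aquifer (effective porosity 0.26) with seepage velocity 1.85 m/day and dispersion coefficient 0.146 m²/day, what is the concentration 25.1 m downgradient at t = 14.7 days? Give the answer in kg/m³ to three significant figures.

For an instantaneous plane source, C(x,t) = M/(n_e·A·√(4πDt)) · exp(−(x−vt)²/(4Dt)), with n_e·A the pore (flow) area.
Plume center vt = 1.85 × 14.7 = 27.195 m, so the well at 25.1 m is 2.095 m upgradient of the peak.
√(4πDt) = 5.193 m, giving peak height M/(n_e·A·√(4πDt)) = 2.51/(0.26 × 7.67 × 5.193) = 0.2424 kg/m³.
(x−vt)²/(4Dt) = (-2.095)²/(4 × 0.146 × 14.7) = 0.5113; exp(−0.5113) = 0.5997.
C = 0.2424 × 0.5997 = 0.145 kg/m³.

0.145 kg/m³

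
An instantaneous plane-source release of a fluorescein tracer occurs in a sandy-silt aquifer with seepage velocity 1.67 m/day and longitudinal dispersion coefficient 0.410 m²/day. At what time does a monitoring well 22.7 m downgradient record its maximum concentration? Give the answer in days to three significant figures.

For the 1D instantaneous-source solution, setting ∂C/∂t = 0 at fixed x gives v²t² + 2Dt − x² = 0, so t = (√(D² + v²x²) − D)/v².
√(D² + v²x²) = √(0.410² + 1.67² × 22.7²) = 37.91; v² = 2.7889.
t = (37.91 − 0.410)/2.7889 = 13.4 days (vs. the pure-advection estimate x/v = 13.6 d).

13.4 days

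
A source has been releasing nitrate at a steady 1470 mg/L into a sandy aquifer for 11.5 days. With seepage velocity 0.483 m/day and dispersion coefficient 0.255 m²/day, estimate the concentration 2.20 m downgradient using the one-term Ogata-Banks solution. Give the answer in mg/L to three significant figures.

1350 mg/L

For a continuous step input, C/C₀ ≈ ½·erfc((x−vt)/(2√(Dt))).
vt = 0.483 × 11.5 = 5.5545 m and 2√(Dt) = 2√(0.255 × 11.5) = 3.425 m.
Argument (x−vt)/(2√(Dt)) = (2.20 − 5.5545)/3.425 = -0.9794; ½·erfc(-0.9794) = 0.9170.
C = 1470 × 0.9170 = 1350 mg/L.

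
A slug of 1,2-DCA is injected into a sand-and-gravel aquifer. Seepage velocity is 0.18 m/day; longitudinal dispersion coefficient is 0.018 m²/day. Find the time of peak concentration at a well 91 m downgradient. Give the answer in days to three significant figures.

505 days

For the 1D instantaneous-source solution, setting ∂C/∂t = 0 at fixed x gives v²t² + 2Dt − x² = 0, so t = (√(D² + v²x²) − D)/v².
√(D² + v²x²) = √(0.018² + 0.18² × 91²) = 16.38; v² = 0.0324.
t = (16.38 − 0.018)/0.0324 = 505 days (vs. the pure-advection estimate x/v = 506 d).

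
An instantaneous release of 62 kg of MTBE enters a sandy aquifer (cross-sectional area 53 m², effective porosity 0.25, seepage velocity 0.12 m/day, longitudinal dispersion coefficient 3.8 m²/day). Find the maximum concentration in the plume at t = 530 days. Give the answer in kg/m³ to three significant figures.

0.0294 kg/m³

The peak of an instantaneous 1D plume sits at x = vt; there the Gaussian factor is 1 and C_max = M/(n_e·A·√(4πDt)), where n_e·A is the pore area the mass is dissolved in.
√(4πDt) = √(4π × 3.8 × 530) = 159.1 m, so C_max = 62/(0.25 × 53 × 159.1) = 0.0294 kg/m³.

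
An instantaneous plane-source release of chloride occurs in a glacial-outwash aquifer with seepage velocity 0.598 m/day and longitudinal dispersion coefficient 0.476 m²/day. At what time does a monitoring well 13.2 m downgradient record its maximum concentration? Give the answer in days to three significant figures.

For the 1D instantaneous-source solution, setting ∂C/∂t = 0 at fixed x gives v²t² + 2Dt − x² = 0, so t = (√(D² + v²x²) − D)/v².
√(D² + v²x²) = √(0.476² + 0.598² × 13.2²) = 7.908; v² = 0.357604.
t = (7.908 − 0.476)/0.357604 = 20.8 days (vs. the pure-advection estimate x/v = 22.1 d).

20.8 days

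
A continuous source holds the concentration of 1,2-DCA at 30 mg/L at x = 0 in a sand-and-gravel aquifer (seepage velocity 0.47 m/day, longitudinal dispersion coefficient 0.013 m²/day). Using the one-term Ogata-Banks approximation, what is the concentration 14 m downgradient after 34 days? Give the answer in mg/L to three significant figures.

For a continuous step input, C/C₀ ≈ ½·erfc((x−vt)/(2√(Dt))).
vt = 0.47 × 34 = 15.98 m and 2√(Dt) = 2√(0.013 × 34) = 1.330 m.
Argument (x−vt)/(2√(Dt)) = (14 − 15.98)/1.330 = -1.489; ½·erfc(-1.489) = 0.9824.
C = 30 × 0.9824 = 29.5 mg/L.

29.5 mg/L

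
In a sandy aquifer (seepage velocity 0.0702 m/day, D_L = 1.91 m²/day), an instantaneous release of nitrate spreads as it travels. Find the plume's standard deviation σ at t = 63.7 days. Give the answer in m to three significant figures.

Dispersive spreading gives a Gaussian with σ² = 2Dt; advection only shifts the center.
σ = √(2 × 1.91 × 63.7) = 15.6 m.

15.6 m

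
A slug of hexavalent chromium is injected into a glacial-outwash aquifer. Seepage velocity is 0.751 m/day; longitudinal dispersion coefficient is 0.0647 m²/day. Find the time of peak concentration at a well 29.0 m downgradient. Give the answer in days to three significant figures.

38.5 days

For the 1D instantaneous-source solution, setting ∂C/∂t = 0 at fixed x gives v²t² + 2Dt − x² = 0, so t = (√(D² + v²x²) − D)/v².
√(D² + v²x²) = √(0.0647² + 0.751² × 29.0²) = 21.78; v² = 0.564001.
t = (21.78 − 0.0647)/0.564001 = 38.5 days (vs. the pure-advection estimate x/v = 38.6 d).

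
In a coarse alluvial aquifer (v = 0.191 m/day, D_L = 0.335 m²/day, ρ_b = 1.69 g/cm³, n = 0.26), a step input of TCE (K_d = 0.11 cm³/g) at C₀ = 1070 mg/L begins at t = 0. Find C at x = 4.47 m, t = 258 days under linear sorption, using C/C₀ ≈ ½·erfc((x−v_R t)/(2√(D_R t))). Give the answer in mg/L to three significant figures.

1060 mg/L

Retardation factor R = 1 + ρ_b·K_d/n = 1 + 1.69 × 0.11/0.26 = 1.715.
Sorption retards both mechanisms: v_R = v/R = 0.1114 m/day, D_R = D/R = 0.1953 m²/day.
v_R·t = 0.1114 × 258 = 28.7412 m; 2√(D_R t) = 14.20 m; argument = (4.47 − 28.7412)/14.20 = -1.709.
C = C₀ × ½·erfc(-1.709) = 1070 × 0.9922 = 1060 mg/L.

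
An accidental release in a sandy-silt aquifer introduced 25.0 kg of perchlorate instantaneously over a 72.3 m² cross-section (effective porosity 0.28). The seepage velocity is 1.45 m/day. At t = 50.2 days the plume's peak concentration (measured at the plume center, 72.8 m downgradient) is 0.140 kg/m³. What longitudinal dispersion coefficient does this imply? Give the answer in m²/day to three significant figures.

At the plume center C_max = M/(n_e·A·√(4πDt)), so D = M²/(4πt·(n_e·A·C_max)²).
n_e·A·C_max = 0.28 × 72.3 × 0.140 = 2.834 kg/m.
D = 25.0²/(4π × 50.2 × 2.834²) = 0.123 m²/day.

0.123 m²/day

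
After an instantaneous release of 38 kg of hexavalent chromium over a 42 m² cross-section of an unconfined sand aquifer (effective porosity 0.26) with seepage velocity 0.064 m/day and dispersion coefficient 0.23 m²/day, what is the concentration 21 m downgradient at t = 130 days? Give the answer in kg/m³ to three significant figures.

0.0468 kg/m³

For an instantaneous plane source, C(x,t) = M/(n_e·A·√(4πDt)) · exp(−(x−vt)²/(4Dt)), with n_e·A the pore (flow) area.
Plume center vt = 0.064 × 130 = 8.32 m, so the well at 21 m is 12.68 m downgradient of the peak.
√(4πDt) = 19.38 m, giving peak height M/(n_e·A·√(4πDt)) = 38/(0.26 × 42 × 19.38) = 0.1796 kg/m³.
(x−vt)²/(4Dt) = (12.68)²/(4 × 0.23 × 130) = 1.344; exp(−1.344) = 0.2608.
C = 0.1796 × 0.2608 = 0.0468 kg/m³.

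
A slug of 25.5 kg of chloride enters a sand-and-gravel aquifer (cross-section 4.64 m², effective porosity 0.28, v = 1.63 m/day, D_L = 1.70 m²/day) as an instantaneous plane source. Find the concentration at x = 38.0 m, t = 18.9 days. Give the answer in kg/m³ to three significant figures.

For an instantaneous plane source, C(x,t) = M/(n_e·A·√(4πDt)) · exp(−(x−vt)²/(4Dt)), with n_e·A the pore (flow) area.
Plume center vt = 1.63 × 18.9 = 30.807 m, so the well at 38.0 m is 7.193 m downgradient of the peak.
√(4πDt) = 20.09 m, giving peak height M/(n_e·A·√(4πDt)) = 25.5/(0.28 × 4.64 × 20.09) = 0.9770 kg/m³.
(x−vt)²/(4Dt) = (7.193)²/(4 × 1.70 × 18.9) = 0.4026; exp(−0.4026) = 0.6686.
C = 0.9770 × 0.6686 = 0.653 kg/m³.

0.653 kg/m³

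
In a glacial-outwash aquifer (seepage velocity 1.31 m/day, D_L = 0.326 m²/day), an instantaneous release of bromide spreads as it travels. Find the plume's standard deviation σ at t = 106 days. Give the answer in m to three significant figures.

Dispersive spreading gives a Gaussian with σ² = 2Dt; advection only shifts the center.
σ = √(2 × 0.326 × 106) = 8.31 m.

8.31 m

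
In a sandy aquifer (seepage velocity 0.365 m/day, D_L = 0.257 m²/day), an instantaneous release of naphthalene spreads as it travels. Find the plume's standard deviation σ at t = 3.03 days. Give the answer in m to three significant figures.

Dispersive spreading gives a Gaussian with σ² = 2Dt; advection only shifts the center.
σ = √(2 × 0.257 × 3.03) = 1.25 m.

1.25 m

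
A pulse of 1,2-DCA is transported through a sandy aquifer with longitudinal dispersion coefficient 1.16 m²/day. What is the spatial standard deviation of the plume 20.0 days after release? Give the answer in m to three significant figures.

Dispersive spreading gives a Gaussian with σ² = 2Dt; advection only shifts the center.
σ = √(2 × 1.16 × 20.0) = 6.81 m.

6.81 m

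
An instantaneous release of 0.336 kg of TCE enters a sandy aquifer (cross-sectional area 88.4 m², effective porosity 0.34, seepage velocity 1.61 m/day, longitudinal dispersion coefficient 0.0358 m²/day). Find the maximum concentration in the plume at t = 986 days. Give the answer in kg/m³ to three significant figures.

0.000531 kg/m³

The peak of an instantaneous 1D plume sits at x = vt; there the Gaussian factor is 1 and C_max = M/(n_e·A·√(4πDt)), where n_e·A is the pore area the mass is dissolved in.
√(4πDt) = √(4π × 0.0358 × 986) = 21.06 m, so C_max = 0.336/(0.34 × 88.4 × 21.06) = 0.000531 kg/m³.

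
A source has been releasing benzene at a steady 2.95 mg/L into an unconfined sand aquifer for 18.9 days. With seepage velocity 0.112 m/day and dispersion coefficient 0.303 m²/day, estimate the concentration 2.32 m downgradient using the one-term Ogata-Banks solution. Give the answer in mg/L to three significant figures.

For a continuous step input, C/C₀ ≈ ½·erfc((x−vt)/(2√(Dt))).
vt = 0.112 × 18.9 = 2.1168 m and 2√(Dt) = 2√(0.303 × 18.9) = 4.786 m.
Argument (x−vt)/(2√(Dt)) = (2.32 − 2.1168)/4.786 = 0.04246; ½·erfc(0.04246) = 0.4761.
C = 2.95 × 0.4761 = 1.40 mg/L.

1.40 mg/L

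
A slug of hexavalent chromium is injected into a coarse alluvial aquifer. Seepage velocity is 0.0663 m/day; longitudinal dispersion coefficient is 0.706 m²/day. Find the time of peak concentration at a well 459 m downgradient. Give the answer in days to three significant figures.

6760 days

For the 1D instantaneous-source solution, setting ∂C/∂t = 0 at fixed x gives v²t² + 2Dt − x² = 0, so t = (√(D² + v²x²) − D)/v².
√(D² + v²x²) = √(0.706² + 0.0663² × 459²) = 30.44; v² = 0.00439569.
t = (30.44 − 0.706)/0.00439569 = 6760 days (vs. the pure-advection estimate x/v = 6920 d).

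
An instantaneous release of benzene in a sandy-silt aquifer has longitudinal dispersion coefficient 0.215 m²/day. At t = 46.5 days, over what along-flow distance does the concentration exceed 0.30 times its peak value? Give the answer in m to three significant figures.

The plume is Gaussian with σ = √(2Dt) = √(2 × 0.215 × 46.5) = 4.472 m.
C/C_peak = exp(−Δx²/(2σ²)) = 0.30 ⇒ Δx = σ·√(−2 ln 0.30) = 4.472 × 1.552 = 6.941 m.
Width = 2Δx = 13.9 m.

13.9 m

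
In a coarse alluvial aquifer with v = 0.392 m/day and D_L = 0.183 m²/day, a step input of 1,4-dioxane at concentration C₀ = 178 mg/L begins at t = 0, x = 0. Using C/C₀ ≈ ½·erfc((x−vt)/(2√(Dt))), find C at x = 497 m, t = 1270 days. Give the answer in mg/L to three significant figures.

91.8 mg/L

For a continuous step input, C/C₀ ≈ ½·erfc((x−vt)/(2√(Dt))).
vt = 0.392 × 1270 = 497.84 m and 2√(Dt) = 2√(0.183 × 1270) = 30.49 m.
Argument (x−vt)/(2√(Dt)) = (497 − 497.84)/30.49 = -0.02755; ½·erfc(-0.02755) = 0.5155.
C = 178 × 0.5155 = 91.8 mg/L.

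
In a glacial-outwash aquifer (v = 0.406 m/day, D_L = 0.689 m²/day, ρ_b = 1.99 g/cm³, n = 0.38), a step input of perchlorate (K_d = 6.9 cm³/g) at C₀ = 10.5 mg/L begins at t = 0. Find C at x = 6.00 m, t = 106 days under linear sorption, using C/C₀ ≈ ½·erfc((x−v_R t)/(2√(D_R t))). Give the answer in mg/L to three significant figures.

Retardation factor R = 1 + ρ_b·K_d/n = 1 + 1.99 × 6.9/0.38 = 37.13.
Sorption retards both mechanisms: v_R = v/R = 0.01093 m/day, D_R = D/R = 0.01856 m²/day.
v_R·t = 0.01093 × 106 = 1.15858 m; 2√(D_R t) = 2.805 m; argument = (6.00 − 1.15858)/2.805 = 1.726.
C = C₀ × ½·erfc(1.726) = 10.5 × 0.007325 = 0.0769 mg/L.

0.0769 mg/L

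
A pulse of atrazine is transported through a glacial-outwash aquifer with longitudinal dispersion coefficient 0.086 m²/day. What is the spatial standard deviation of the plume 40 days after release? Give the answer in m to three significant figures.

Dispersive spreading gives a Gaussian with σ² = 2Dt; advection only shifts the center.
σ = √(2 × 0.086 × 40) = 2.62 m.

2.62 m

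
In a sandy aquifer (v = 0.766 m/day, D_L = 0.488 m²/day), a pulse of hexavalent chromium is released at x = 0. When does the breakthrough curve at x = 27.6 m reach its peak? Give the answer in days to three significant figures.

35.2 days

For the 1D instantaneous-source solution, setting ∂C/∂t = 0 at fixed x gives v²t² + 2Dt − x² = 0, so t = (√(D² + v²x²) − D)/v².
√(D² + v²x²) = √(0.488² + 0.766² × 27.6²) = 21.15; v² = 0.586756.
t = (21.15 − 0.488)/0.586756 = 35.2 days (vs. the pure-advection estimate x/v = 36.0 d).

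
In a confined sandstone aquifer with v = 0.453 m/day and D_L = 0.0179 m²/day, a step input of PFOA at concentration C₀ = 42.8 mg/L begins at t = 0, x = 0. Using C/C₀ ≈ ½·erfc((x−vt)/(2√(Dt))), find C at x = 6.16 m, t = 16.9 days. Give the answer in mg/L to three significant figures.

For a continuous step input, C/C₀ ≈ ½·erfc((x−vt)/(2√(Dt))).
vt = 0.453 × 16.9 = 7.6557 m and 2√(Dt) = 2√(0.0179 × 16.9) = 1.100 m.
Argument (x−vt)/(2√(Dt)) = (6.16 − 7.6557)/1.100 = -1.360; ½·erfc(-1.360) = 0.9728.
C = 42.8 × 0.9728 = 41.6 mg/L.

41.6 mg/L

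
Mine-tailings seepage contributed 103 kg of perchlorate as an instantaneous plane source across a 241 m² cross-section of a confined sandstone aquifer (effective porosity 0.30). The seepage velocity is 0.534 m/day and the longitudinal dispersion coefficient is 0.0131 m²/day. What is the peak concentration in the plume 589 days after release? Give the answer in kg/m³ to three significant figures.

0.145 kg/m³

The peak of an instantaneous 1D plume sits at x = vt; there the Gaussian factor is 1 and C_max = M/(n_e·A·√(4πDt)), where n_e·A is the pore area the mass is dissolved in.
√(4πDt) = √(4π × 0.0131 × 589) = 9.847 m, so C_max = 103/(0.30 × 241 × 9.847) = 0.145 kg/m³.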